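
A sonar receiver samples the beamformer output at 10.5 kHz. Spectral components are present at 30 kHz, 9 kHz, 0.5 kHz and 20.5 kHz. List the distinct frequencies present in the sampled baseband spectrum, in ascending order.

0.5 kHz, 1.5 kHz

fs/2 = 5.25 kHz.
30 kHz mod fs = 9 kHz.
9 kHz > fs/2 = 5.25 kHz, folds to fs − 9 kHz = 1.5 kHz.
9 kHz > fs/2 = 5.25 kHz, folds to fs − 9 kHz = 1.5 kHz.
0.5 kHz ≤ fs/2 = 5.25 kHz, passes unchanged.
20.5 kHz mod fs = 10 kHz.
10 kHz > fs/2 = 5.25 kHz, folds to fs − 10 kHz = 0.5 kHz.
Distinct values: {0.5 kHz, 1.5 kHz}.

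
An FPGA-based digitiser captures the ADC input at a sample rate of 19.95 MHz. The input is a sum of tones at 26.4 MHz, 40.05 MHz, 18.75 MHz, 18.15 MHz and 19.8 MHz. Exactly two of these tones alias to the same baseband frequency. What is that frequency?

0.15 MHz

fs/2 = 9.975 MHz.
26.4 MHz mod fs = 6.45 MHz.
6.45 MHz ≤ fs/2 = 9.975 MHz, appears at 6.45 MHz.
40.05 MHz mod fs = 0.15 MHz.
0.15 MHz ≤ fs/2 = 9.975 MHz, appears at 0.15 MHz.
18.75 MHz > fs/2 = 9.975 MHz, folds to fs − 18.75 MHz = 1.2 MHz.
18.15 MHz > fs/2 = 9.975 MHz, folds to fs − 18.15 MHz = 1.8 MHz.
19.8 MHz > fs/2 = 9.975 MHz, folds to fs − 19.8 MHz = 0.15 MHz.
19.8 MHz and 40.05 MHz both map to 0.15 MHz.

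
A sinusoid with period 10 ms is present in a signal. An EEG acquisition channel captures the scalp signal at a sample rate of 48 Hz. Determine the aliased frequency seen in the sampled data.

T = 10 ms → f = 1/T = 100 Hz.
100 Hz mod fs = 4 Hz.
4 Hz ≤ fs/2 = 24 Hz, appears at 4 Hz.

4 Hz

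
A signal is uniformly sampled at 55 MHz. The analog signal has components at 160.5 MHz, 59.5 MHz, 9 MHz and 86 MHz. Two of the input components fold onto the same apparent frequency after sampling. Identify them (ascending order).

59.5 MHz, 160.5 MHz

fs/2 = 27.5 MHz.
160.5 MHz mod fs = 50.5 MHz.
50.5 MHz > fs/2 = 27.5 MHz, folds to fs − 50.5 MHz = 4.5 MHz.
59.5 MHz mod fs = 4.5 MHz.
4.5 MHz ≤ fs/2 = 27.5 MHz, appears at 4.5 MHz.
9 MHz ≤ fs/2 = 27.5 MHz, passes unchanged.
86 MHz mod fs = 31 MHz.
31 MHz > fs/2 = 27.5 MHz, folds to fs − 31 MHz = 24 MHz.
59.5 MHz and 160.5 MHz both map to 4.5 MHz.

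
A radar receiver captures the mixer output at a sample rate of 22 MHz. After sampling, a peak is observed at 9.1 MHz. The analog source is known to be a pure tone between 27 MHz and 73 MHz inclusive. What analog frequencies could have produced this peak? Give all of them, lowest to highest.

Frequencies that alias to 9.1 MHz are k·fs ± 9.1 MHz for integer k ≥ 0.
k=0: 9.1 MHz.
k=1: 12.9 MHz, 31.1 MHz.
k=2: 34.9 MHz, 53.1 MHz.
k=3: 56.9 MHz, 75.1 MHz.
k=4: 78.9 MHz, 97.1 MHz.
Within [27 MHz, 73 MHz]: 31.1 MHz, 34.9 MHz, 53.1 MHz, 56.9 MHz.

31.1 MHz, 34.9 MHz, 53.1 MHz, 56.9 MHz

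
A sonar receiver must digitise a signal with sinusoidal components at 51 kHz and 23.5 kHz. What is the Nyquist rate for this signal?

102 kHz

Highest-frequency component: 51 kHz.
Nyquist rate = 2 × 51 kHz = 102 kHz.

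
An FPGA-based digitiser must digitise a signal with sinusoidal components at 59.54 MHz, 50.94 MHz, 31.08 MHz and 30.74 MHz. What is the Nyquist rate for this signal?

119.08 MHz

Highest-frequency component: 59.54 MHz.
Nyquist rate = 2 × 59.54 MHz = 119.08 MHz.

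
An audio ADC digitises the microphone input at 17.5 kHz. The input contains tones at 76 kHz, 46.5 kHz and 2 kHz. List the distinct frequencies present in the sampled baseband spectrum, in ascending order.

fs/2 = 8.75 kHz.
76 kHz mod fs = 6 kHz.
6 kHz ≤ fs/2 = 8.75 kHz, appears at 6 kHz.
46.5 kHz mod fs = 11.5 kHz.
11.5 kHz > fs/2 = 8.75 kHz, folds to fs − 11.5 kHz = 6 kHz.
2 kHz ≤ fs/2 = 8.75 kHz, passes unchanged.
Distinct values: {2 kHz, 6 kHz}.

2 kHz, 6 kHz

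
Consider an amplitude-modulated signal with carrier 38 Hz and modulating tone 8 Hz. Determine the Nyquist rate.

AM sidebands sit at fc ± fm = 30 Hz and 46 Hz.
Highest-frequency component: 46 Hz.
Nyquist rate = 2 × 46 Hz = 92 Hz.

92 Hz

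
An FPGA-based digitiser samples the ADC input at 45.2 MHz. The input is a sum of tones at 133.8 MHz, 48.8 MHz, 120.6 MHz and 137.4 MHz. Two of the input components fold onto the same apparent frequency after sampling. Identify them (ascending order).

fs/2 = 22.6 MHz.
133.8 MHz mod fs = 43.4 MHz.
43.4 MHz > fs/2 = 22.6 MHz, folds to fs − 43.4 MHz = 1.8 MHz.
48.8 MHz mod fs = 3.6 MHz.
3.6 MHz ≤ fs/2 = 22.6 MHz, appears at 3.6 MHz.
120.6 MHz mod fs = 30.2 MHz.
30.2 MHz > fs/2 = 22.6 MHz, folds to fs − 30.2 MHz = 15 MHz.
137.4 MHz mod fs = 1.8 MHz.
1.8 MHz ≤ fs/2 = 22.6 MHz, appears at 1.8 MHz.
133.8 MHz and 137.4 MHz both map to 1.8 MHz.

133.8 MHz, 137.4 MHz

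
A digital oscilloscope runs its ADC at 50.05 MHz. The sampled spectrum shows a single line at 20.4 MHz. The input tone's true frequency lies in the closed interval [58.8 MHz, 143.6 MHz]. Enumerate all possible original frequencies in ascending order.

Frequencies that alias to 20.4 MHz are k·fs ± 20.4 MHz for integer k ≥ 0.
k=0: 20.4 MHz.
k=1: 29.65 MHz, 70.45 MHz.
k=2: 79.7 MHz, 120.5 MHz.
k=3: 129.75 MHz, 170.55 MHz.
k=4: 179.8 MHz, 220.6 MHz.
Within [58.8 MHz, 143.6 MHz]: 70.45 MHz, 79.7 MHz, 120.5 MHz, 129.75 MHz.

70.45 MHz, 79.7 MHz, 120.5 MHz, 129.75 MHz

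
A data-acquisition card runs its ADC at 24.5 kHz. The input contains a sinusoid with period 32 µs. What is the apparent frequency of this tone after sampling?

6.75 kHz

T = 32 µs → f = 1/T = 31.25 kHz.
31.25 kHz mod fs = 6.75 kHz.
6.75 kHz ≤ fs/2 = 12.25 kHz, appears at 6.75 kHz.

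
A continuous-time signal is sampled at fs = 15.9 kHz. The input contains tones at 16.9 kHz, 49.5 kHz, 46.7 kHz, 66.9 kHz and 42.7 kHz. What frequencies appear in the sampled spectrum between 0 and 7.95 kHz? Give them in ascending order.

1 kHz, 1.8 kHz, 3.3 kHz, 5 kHz

fs/2 = 7.95 kHz.
16.9 kHz mod fs = 1 kHz.
1 kHz ≤ fs/2 = 7.95 kHz, appears at 1 kHz.
49.5 kHz mod fs = 1.8 kHz.
1.8 kHz ≤ fs/2 = 7.95 kHz, appears at 1.8 kHz.
46.7 kHz mod fs = 14.9 kHz.
14.9 kHz > fs/2 = 7.95 kHz, folds to fs − 14.9 kHz = 1 kHz.
66.9 kHz mod fs = 3.3 kHz.
3.3 kHz ≤ fs/2 = 7.95 kHz, appears at 3.3 kHz.
42.7 kHz mod fs = 10.9 kHz.
10.9 kHz > fs/2 = 7.95 kHz, folds to fs − 10.9 kHz = 5 kHz.
Distinct values: {1 kHz, 1.8 kHz, 3.3 kHz, 5 kHz}.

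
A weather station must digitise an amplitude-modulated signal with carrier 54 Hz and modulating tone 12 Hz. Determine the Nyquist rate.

AM sidebands sit at fc ± fm = 42 Hz and 66 Hz.
Highest-frequency component: 66 Hz.
Nyquist rate = 2 × 66 Hz = 132 Hz.

132 Hz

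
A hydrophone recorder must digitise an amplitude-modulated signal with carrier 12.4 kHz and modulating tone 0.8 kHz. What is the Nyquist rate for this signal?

26.4 kHz

AM sidebands sit at fc ± fm = 11.6 kHz and 13.2 kHz.
Highest-frequency component: 13.2 kHz.
Nyquist rate = 2 × 13.2 kHz = 26.4 kHz.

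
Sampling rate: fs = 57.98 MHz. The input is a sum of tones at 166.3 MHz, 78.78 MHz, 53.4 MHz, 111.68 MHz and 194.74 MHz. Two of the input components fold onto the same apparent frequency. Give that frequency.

fs/2 = 28.99 MHz.
166.3 MHz mod fs = 50.34 MHz.
50.34 MHz > fs/2 = 28.99 MHz, folds to fs − 50.34 MHz = 7.64 MHz.
78.78 MHz mod fs = 20.8 MHz.
20.8 MHz ≤ fs/2 = 28.99 MHz, appears at 20.8 MHz.
53.4 MHz > fs/2 = 28.99 MHz, folds to fs − 53.4 MHz = 4.58 MHz.
111.68 MHz mod fs = 53.7 MHz.
53.7 MHz > fs/2 = 28.99 MHz, folds to fs − 53.7 MHz = 4.28 MHz.
194.74 MHz mod fs = 20.8 MHz.
20.8 MHz ≤ fs/2 = 28.99 MHz, appears at 20.8 MHz.
78.78 MHz and 194.74 MHz both map to 20.8 MHz.

20.8 MHz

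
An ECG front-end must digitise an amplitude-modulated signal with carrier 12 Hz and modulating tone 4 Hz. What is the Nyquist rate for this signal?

32 Hz

AM sidebands sit at fc ± fm = 8 Hz and 16 Hz.
Highest-frequency component: 16 Hz.
Nyquist rate = 2 × 16 Hz = 32 Hz.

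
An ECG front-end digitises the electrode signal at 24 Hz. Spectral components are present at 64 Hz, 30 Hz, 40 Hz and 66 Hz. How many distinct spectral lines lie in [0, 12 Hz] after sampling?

fs/2 = 12 Hz.
64 Hz mod fs = 16 Hz.
16 Hz > fs/2 = 12 Hz, folds to fs − 16 Hz = 8 Hz.
30 Hz mod fs = 6 Hz.
6 Hz ≤ fs/2 = 12 Hz, appears at 6 Hz.
40 Hz mod fs = 16 Hz.
16 Hz > fs/2 = 12 Hz, folds to fs − 16 Hz = 8 Hz.
66 Hz mod fs = 18 Hz.
18 Hz > fs/2 = 12 Hz, folds to fs − 18 Hz = 6 Hz.
Distinct values: {6 Hz, 8 Hz} → 2.

2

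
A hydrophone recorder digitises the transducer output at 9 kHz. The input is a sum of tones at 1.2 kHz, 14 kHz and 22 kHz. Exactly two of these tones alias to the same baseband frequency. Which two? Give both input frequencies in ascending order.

fs/2 = 4.5 kHz.
1.2 kHz ≤ fs/2 = 4.5 kHz, passes unchanged.
14 kHz mod fs = 5 kHz.
5 kHz > fs/2 = 4.5 kHz, folds to fs − 5 kHz = 4 kHz.
22 kHz mod fs = 4 kHz.
4 kHz ≤ fs/2 = 4.5 kHz, appears at 4 kHz.
14 kHz and 22 kHz both map to 4 kHz.

14 kHz, 22 kHz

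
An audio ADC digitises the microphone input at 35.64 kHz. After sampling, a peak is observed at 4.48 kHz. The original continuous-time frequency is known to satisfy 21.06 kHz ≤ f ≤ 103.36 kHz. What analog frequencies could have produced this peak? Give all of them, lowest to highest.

31.16 kHz, 40.12 kHz, 66.8 kHz, 75.76 kHz, 102.44 kHz

Frequencies that alias to 4.48 kHz are k·fs ± 4.48 kHz for integer k ≥ 0.
k=0: 4.48 kHz.
k=1: 31.16 kHz, 40.12 kHz.
k=2: 66.8 kHz, 75.76 kHz.
k=3: 102.44 kHz, 111.4 kHz.
k=4: 138.08 kHz, 147.04 kHz.
Within [21.06 kHz, 103.36 kHz]: 31.16 kHz, 40.12 kHz, 66.8 kHz, 75.76 kHz, 102.44 kHz.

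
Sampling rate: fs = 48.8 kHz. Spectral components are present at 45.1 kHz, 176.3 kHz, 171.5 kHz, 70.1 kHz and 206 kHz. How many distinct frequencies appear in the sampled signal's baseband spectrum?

fs/2 = 24.4 kHz.
45.1 kHz > fs/2 = 24.4 kHz, folds to fs − 45.1 kHz = 3.7 kHz.
176.3 kHz mod fs = 29.9 kHz.
29.9 kHz > fs/2 = 24.4 kHz, folds to fs − 29.9 kHz = 18.9 kHz.
171.5 kHz mod fs = 25.1 kHz.
25.1 kHz > fs/2 = 24.4 kHz, folds to fs − 25.1 kHz = 23.7 kHz.
70.1 kHz mod fs = 21.3 kHz.
21.3 kHz ≤ fs/2 = 24.4 kHz, appears at 21.3 kHz.
206 kHz mod fs = 10.8 kHz.
10.8 kHz ≤ fs/2 = 24.4 kHz, appears at 10.8 kHz.
Distinct values: {3.7 kHz, 10.8 kHz, 18.9 kHz, 21.3 kHz, 23.7 kHz} → 5.

5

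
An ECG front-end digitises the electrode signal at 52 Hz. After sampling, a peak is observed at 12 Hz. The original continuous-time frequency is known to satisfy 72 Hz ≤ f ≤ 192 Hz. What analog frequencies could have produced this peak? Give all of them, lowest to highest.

Frequencies that alias to 12 Hz are k·fs ± 12 Hz for integer k ≥ 0.
k=0: 12 Hz.
k=1: 40 Hz, 64 Hz.
k=2: 92 Hz, 116 Hz.
k=3: 144 Hz, 168 Hz.
k=4: 196 Hz, 220 Hz.
Within [72 Hz, 192 Hz]: 92 Hz, 116 Hz, 144 Hz, 168 Hz.

92 Hz, 116 Hz, 144 Hz, 168 Hz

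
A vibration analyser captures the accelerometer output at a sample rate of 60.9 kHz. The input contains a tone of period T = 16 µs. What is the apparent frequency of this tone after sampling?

1.6 kHz

T = 16 µs → f = 1/T = 62.5 kHz.
62.5 kHz mod fs = 1.6 kHz.
1.6 kHz ≤ fs/2 = 30.45 kHz, appears at 1.6 kHz.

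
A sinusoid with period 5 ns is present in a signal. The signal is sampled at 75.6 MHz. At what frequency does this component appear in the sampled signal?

26.8 MHz

T = 5 ns → f = 1/T = 200 MHz.
200 MHz mod fs = 48.8 MHz.
48.8 MHz > fs/2 = 37.8 MHz, folds to fs − 48.8 MHz = 26.8 MHz.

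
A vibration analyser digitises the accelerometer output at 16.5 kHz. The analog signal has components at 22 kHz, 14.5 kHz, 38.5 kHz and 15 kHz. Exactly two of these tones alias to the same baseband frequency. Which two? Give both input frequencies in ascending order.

22 kHz, 38.5 kHz

fs/2 = 8.25 kHz.
22 kHz mod fs = 5.5 kHz.
5.5 kHz ≤ fs/2 = 8.25 kHz, appears at 5.5 kHz.
14.5 kHz > fs/2 = 8.25 kHz, folds to fs − 14.5 kHz = 2 kHz.
38.5 kHz mod fs = 5.5 kHz.
5.5 kHz ≤ fs/2 = 8.25 kHz, appears at 5.5 kHz.
15 kHz > fs/2 = 8.25 kHz, folds to fs − 15 kHz = 1.5 kHz.
22 kHz and 38.5 kHz both map to 5.5 kHz.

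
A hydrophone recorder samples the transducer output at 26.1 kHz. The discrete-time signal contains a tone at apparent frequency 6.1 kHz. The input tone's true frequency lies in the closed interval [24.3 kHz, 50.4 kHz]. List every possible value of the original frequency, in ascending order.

32.2 kHz, 46.1 kHz

Frequencies that alias to 6.1 kHz are k·fs ± 6.1 kHz for integer k ≥ 0.
k=0: 6.1 kHz.
k=1: 20 kHz, 32.2 kHz.
k=2: 46.1 kHz, 58.3 kHz.
k=3: 72.2 kHz, 84.4 kHz.
Within [24.3 kHz, 50.4 kHz]: 32.2 kHz, 46.1 kHz.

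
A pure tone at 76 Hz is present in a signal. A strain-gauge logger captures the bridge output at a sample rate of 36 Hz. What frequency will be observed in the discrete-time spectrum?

4 Hz

76 Hz mod fs = 4 Hz.
4 Hz ≤ fs/2 = 18 Hz, appears at 4 Hz.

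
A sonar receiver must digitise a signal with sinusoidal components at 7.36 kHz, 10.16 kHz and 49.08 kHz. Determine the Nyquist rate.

Highest-frequency component: 49.08 kHz.
Nyquist rate = 2 × 49.08 kHz = 98.16 kHz.

98.16 kHz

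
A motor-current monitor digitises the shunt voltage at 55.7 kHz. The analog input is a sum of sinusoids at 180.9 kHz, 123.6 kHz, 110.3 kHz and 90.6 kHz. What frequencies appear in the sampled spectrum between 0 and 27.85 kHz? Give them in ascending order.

1.1 kHz, 12.2 kHz, 13.8 kHz, 20.8 kHz

fs/2 = 27.85 kHz.
180.9 kHz mod fs = 13.8 kHz.
13.8 kHz ≤ fs/2 = 27.85 kHz, appears at 13.8 kHz.
123.6 kHz mod fs = 12.2 kHz.
12.2 kHz ≤ fs/2 = 27.85 kHz, appears at 12.2 kHz.
110.3 kHz mod fs = 54.6 kHz.
54.6 kHz > fs/2 = 27.85 kHz, folds to fs − 54.6 kHz = 1.1 kHz.
90.6 kHz mod fs = 34.9 kHz.
34.9 kHz > fs/2 = 27.85 kHz, folds to fs − 34.9 kHz = 20.8 kHz.
Distinct values: {1.1 kHz, 12.2 kHz, 13.8 kHz, 20.8 kHz}.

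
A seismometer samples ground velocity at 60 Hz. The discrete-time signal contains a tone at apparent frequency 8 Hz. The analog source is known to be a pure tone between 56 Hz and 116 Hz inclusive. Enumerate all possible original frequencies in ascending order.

Frequencies that alias to 8 Hz are k·fs ± 8 Hz for integer k ≥ 0.
k=0: 8 Hz.
k=1: 52 Hz, 68 Hz.
k=2: 112 Hz, 128 Hz.
k=3: 172 Hz, 188 Hz.
Within [56 Hz, 116 Hz]: 68 Hz, 112 Hz.

68 Hz, 112 Hz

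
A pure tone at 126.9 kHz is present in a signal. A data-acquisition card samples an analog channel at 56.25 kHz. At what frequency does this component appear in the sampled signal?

126.9 kHz mod fs = 14.4 kHz.
14.4 kHz ≤ fs/2 = 28.125 kHz, appears at 14.4 kHz.

14.4 kHz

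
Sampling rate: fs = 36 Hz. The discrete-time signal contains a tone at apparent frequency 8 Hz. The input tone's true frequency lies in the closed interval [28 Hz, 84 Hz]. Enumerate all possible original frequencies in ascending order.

28 Hz, 44 Hz, 64 Hz, 80 Hz

Frequencies that alias to 8 Hz are k·fs ± 8 Hz for integer k ≥ 0.
k=0: 8 Hz.
k=1: 28 Hz, 44 Hz.
k=2: 64 Hz, 80 Hz.
k=3: 100 Hz, 116 Hz.
Within [28 Hz, 84 Hz]: 28 Hz, 44 Hz, 64 Hz, 80 Hz.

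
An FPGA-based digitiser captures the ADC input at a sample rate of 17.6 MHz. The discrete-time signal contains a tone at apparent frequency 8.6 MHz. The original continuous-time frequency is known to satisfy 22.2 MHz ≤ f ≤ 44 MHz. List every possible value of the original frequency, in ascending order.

Frequencies that alias to 8.6 MHz are k·fs ± 8.6 MHz for integer k ≥ 0.
k=0: 8.6 MHz.
k=1: 9 MHz, 26.2 MHz.
k=2: 26.6 MHz, 43.8 MHz.
k=3: 44.2 MHz, 61.4 MHz.
Within [22.2 MHz, 44 MHz]: 26.2 MHz, 26.6 MHz, 43.8 MHz.

26.2 MHz, 26.6 MHz, 43.8 MHz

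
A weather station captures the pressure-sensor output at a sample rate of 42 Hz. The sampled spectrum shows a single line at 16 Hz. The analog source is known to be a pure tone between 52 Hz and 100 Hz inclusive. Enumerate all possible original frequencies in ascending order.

Frequencies that alias to 16 Hz are k·fs ± 16 Hz for integer k ≥ 0.
k=0: 16 Hz.
k=1: 26 Hz, 58 Hz.
k=2: 68 Hz, 100 Hz.
k=3: 110 Hz, 142 Hz.
Within [52 Hz, 100 Hz]: 58 Hz, 68 Hz, 100 Hz.

58 Hz, 68 Hz, 100 Hz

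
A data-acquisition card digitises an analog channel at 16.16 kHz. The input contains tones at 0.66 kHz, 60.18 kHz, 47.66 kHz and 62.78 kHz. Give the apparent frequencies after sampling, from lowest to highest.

fs/2 = 8.08 kHz.
0.66 kHz ≤ fs/2 = 8.08 kHz, passes unchanged.
60.18 kHz mod fs = 11.7 kHz.
11.7 kHz > fs/2 = 8.08 kHz, folds to fs − 11.7 kHz = 4.46 kHz.
47.66 kHz mod fs = 15.34 kHz.
15.34 kHz > fs/2 = 8.08 kHz, folds to fs − 15.34 kHz = 0.82 kHz.
62.78 kHz mod fs = 14.3 kHz.
14.3 kHz > fs/2 = 8.08 kHz, folds to fs − 14.3 kHz = 1.86 kHz.
Distinct values: {0.66 kHz, 0.82 kHz, 1.86 kHz, 4.46 kHz}.

0.66 kHz, 0.82 kHz, 1.86 kHz, 4.46 kHz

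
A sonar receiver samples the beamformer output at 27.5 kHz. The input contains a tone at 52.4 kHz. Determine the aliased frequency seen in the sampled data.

2.6 kHz

52.4 kHz mod fs = 24.9 kHz.
24.9 kHz > fs/2 = 13.75 kHz, folds to fs − 24.9 kHz = 2.6 kHz.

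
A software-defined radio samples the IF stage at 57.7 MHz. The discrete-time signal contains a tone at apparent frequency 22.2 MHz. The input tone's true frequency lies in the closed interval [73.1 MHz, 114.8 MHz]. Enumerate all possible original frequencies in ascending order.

79.9 MHz, 93.2 MHz

Frequencies that alias to 22.2 MHz are k·fs ± 22.2 MHz for integer k ≥ 0.
k=0: 22.2 MHz.
k=1: 35.5 MHz, 79.9 MHz.
k=2: 93.2 MHz, 137.6 MHz.
k=3: 150.9 MHz, 195.3 MHz.
Within [73.1 MHz, 114.8 MHz]: 79.9 MHz, 93.2 MHz.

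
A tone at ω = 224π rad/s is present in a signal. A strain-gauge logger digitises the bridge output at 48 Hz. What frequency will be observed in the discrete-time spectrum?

16 Hz

ω = 224π rad/s → f = ω/(2π) = 112 Hz.
112 Hz mod fs = 16 Hz.
16 Hz ≤ fs/2 = 24 Hz, appears at 16 Hz.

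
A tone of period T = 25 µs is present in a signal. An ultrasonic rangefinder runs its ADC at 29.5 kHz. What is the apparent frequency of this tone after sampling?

T = 25 µs → f = 1/T = 40 kHz.
40 kHz mod fs = 10.5 kHz.
10.5 kHz ≤ fs/2 = 14.75 kHz, appears at 10.5 kHz.

10.5 kHz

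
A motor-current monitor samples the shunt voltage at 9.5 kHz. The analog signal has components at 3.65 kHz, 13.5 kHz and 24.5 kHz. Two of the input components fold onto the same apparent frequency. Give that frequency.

fs/2 = 4.75 kHz.
3.65 kHz ≤ fs/2 = 4.75 kHz, passes unchanged.
13.5 kHz mod fs = 4 kHz.
4 kHz ≤ fs/2 = 4.75 kHz, appears at 4 kHz.
24.5 kHz mod fs = 5.5 kHz.
5.5 kHz > fs/2 = 4.75 kHz, folds to fs − 5.5 kHz = 4 kHz.
13.5 kHz and 24.5 kHz both map to 4 kHz.

4 kHz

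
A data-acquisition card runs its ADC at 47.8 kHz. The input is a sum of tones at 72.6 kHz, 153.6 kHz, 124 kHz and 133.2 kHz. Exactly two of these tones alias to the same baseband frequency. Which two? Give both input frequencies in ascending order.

fs/2 = 23.9 kHz.
72.6 kHz mod fs = 24.8 kHz.
24.8 kHz > fs/2 = 23.9 kHz, folds to fs − 24.8 kHz = 23 kHz.
153.6 kHz mod fs = 10.2 kHz.
10.2 kHz ≤ fs/2 = 23.9 kHz, appears at 10.2 kHz.
124 kHz mod fs = 28.4 kHz.
28.4 kHz > fs/2 = 23.9 kHz, folds to fs − 28.4 kHz = 19.4 kHz.
133.2 kHz mod fs = 37.6 kHz.
37.6 kHz > fs/2 = 23.9 kHz, folds to fs − 37.6 kHz = 10.2 kHz.
133.2 kHz and 153.6 kHz both map to 10.2 kHz.

133.2 kHz, 153.6 kHz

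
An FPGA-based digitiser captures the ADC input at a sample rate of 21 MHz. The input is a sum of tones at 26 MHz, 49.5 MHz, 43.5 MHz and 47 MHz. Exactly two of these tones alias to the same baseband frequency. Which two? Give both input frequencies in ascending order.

26 MHz, 47 MHz

fs/2 = 10.5 MHz.
26 MHz mod fs = 5 MHz.
5 MHz ≤ fs/2 = 10.5 MHz, appears at 5 MHz.
49.5 MHz mod fs = 7.5 MHz.
7.5 MHz ≤ fs/2 = 10.5 MHz, appears at 7.5 MHz.
43.5 MHz mod fs = 1.5 MHz.
1.5 MHz ≤ fs/2 = 10.5 MHz, appears at 1.5 MHz.
47 MHz mod fs = 5 MHz.
5 MHz ≤ fs/2 = 10.5 MHz, appears at 5 MHz.
26 MHz and 47 MHz both map to 5 MHz.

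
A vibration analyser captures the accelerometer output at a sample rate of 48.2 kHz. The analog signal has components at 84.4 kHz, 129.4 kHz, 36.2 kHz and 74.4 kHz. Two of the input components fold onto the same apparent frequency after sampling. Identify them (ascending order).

36.2 kHz, 84.4 kHz

fs/2 = 24.1 kHz.
84.4 kHz mod fs = 36.2 kHz.
36.2 kHz > fs/2 = 24.1 kHz, folds to fs − 36.2 kHz = 12 kHz.
129.4 kHz mod fs = 33 kHz.
33 kHz > fs/2 = 24.1 kHz, folds to fs − 33 kHz = 15.2 kHz.
36.2 kHz > fs/2 = 24.1 kHz, folds to fs − 36.2 kHz = 12 kHz.
74.4 kHz mod fs = 26.2 kHz.
26.2 kHz > fs/2 = 24.1 kHz, folds to fs − 26.2 kHz = 22 kHz.
36.2 kHz and 84.4 kHz both map to 12 kHz.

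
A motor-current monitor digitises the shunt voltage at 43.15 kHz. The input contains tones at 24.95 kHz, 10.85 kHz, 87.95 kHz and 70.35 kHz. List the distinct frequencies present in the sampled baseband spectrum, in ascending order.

fs/2 = 21.575 kHz.
24.95 kHz > fs/2 = 21.575 kHz, folds to fs − 24.95 kHz = 18.2 kHz.
10.85 kHz ≤ fs/2 = 21.575 kHz, passes unchanged.
87.95 kHz mod fs = 1.65 kHz.
1.65 kHz ≤ fs/2 = 21.575 kHz, appears at 1.65 kHz.
70.35 kHz mod fs = 27.2 kHz.
27.2 kHz > fs/2 = 21.575 kHz, folds to fs − 27.2 kHz = 15.95 kHz.
Distinct values: {1.65 kHz, 10.85 kHz, 15.95 kHz, 18.2 kHz}.

1.65 kHz, 10.85 kHz, 15.95 kHz, 18.2 kHz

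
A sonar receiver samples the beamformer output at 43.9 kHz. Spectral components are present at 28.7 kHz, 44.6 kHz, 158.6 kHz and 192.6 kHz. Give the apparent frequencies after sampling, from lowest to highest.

0.7 kHz, 15.2 kHz, 17 kHz

fs/2 = 21.95 kHz.
28.7 kHz > fs/2 = 21.95 kHz, folds to fs − 28.7 kHz = 15.2 kHz.
44.6 kHz mod fs = 0.7 kHz.
0.7 kHz ≤ fs/2 = 21.95 kHz, appears at 0.7 kHz.
158.6 kHz mod fs = 26.9 kHz.
26.9 kHz > fs/2 = 21.95 kHz, folds to fs − 26.9 kHz = 17 kHz.
192.6 kHz mod fs = 17 kHz.
17 kHz ≤ fs/2 = 21.95 kHz, appears at 17 kHz.
Distinct values: {0.7 kHz, 15.2 kHz, 17 kHz}.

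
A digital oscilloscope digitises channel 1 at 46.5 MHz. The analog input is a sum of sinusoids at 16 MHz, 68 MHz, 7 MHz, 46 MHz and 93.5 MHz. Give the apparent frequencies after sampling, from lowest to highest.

fs/2 = 23.25 MHz.
16 MHz ≤ fs/2 = 23.25 MHz, passes unchanged.
68 MHz mod fs = 21.5 MHz.
21.5 MHz ≤ fs/2 = 23.25 MHz, appears at 21.5 MHz.
7 MHz ≤ fs/2 = 23.25 MHz, passes unchanged.
46 MHz > fs/2 = 23.25 MHz, folds to fs − 46 MHz = 0.5 MHz.
93.5 MHz mod fs = 0.5 MHz.
0.5 MHz ≤ fs/2 = 23.25 MHz, appears at 0.5 MHz.
Distinct values: {0.5 MHz, 7 MHz, 16 MHz, 21.5 MHz}.

0.5 MHz, 7 MHz, 16 MHz, 21.5 MHz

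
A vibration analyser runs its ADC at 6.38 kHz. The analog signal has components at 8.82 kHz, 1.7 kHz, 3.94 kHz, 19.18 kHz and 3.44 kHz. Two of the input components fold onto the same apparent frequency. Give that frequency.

2.44 kHz

fs/2 = 3.19 kHz.
8.82 kHz mod fs = 2.44 kHz.
2.44 kHz ≤ fs/2 = 3.19 kHz, appears at 2.44 kHz.
1.7 kHz ≤ fs/2 = 3.19 kHz, passes unchanged.
3.94 kHz > fs/2 = 3.19 kHz, folds to fs − 3.94 kHz = 2.44 kHz.
19.18 kHz mod fs = 0.04 kHz.
0.04 kHz ≤ fs/2 = 3.19 kHz, appears at 0.04 kHz.
3.44 kHz > fs/2 = 3.19 kHz, folds to fs − 3.44 kHz = 2.94 kHz.
3.94 kHz and 8.82 kHz both map to 2.44 kHz.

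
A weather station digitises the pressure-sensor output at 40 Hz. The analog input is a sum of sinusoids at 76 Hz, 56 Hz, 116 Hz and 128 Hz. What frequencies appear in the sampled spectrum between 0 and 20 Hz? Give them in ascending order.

fs/2 = 20 Hz.
76 Hz mod fs = 36 Hz.
36 Hz > fs/2 = 20 Hz, folds to fs − 36 Hz = 4 Hz.
56 Hz mod fs = 16 Hz.
16 Hz ≤ fs/2 = 20 Hz, appears at 16 Hz.
116 Hz mod fs = 36 Hz.
36 Hz > fs/2 = 20 Hz, folds to fs − 36 Hz = 4 Hz.
128 Hz mod fs = 8 Hz.
8 Hz ≤ fs/2 = 20 Hz, appears at 8 Hz.
Distinct values: {4 Hz, 8 Hz, 16 Hz}.

4 Hz, 8 Hz, 16 Hz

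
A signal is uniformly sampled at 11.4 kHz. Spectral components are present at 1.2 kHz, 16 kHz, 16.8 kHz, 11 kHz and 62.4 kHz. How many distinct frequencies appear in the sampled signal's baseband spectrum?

4

fs/2 = 5.7 kHz.
1.2 kHz ≤ fs/2 = 5.7 kHz, passes unchanged.
16 kHz mod fs = 4.6 kHz.
4.6 kHz ≤ fs/2 = 5.7 kHz, appears at 4.6 kHz.
16.8 kHz mod fs = 5.4 kHz.
5.4 kHz ≤ fs/2 = 5.7 kHz, appears at 5.4 kHz.
11 kHz > fs/2 = 5.7 kHz, folds to fs − 11 kHz = 0.4 kHz.
62.4 kHz mod fs = 5.4 kHz.
5.4 kHz ≤ fs/2 = 5.7 kHz, appears at 5.4 kHz.
Distinct values: {0.4 kHz, 1.2 kHz, 4.6 kHz, 5.4 kHz} → 4.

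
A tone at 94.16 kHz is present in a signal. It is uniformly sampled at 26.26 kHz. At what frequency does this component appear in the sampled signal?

10.88 kHz

94.16 kHz mod fs = 15.38 kHz.
15.38 kHz > fs/2 = 13.13 kHz, folds to fs − 15.38 kHz = 10.88 kHz.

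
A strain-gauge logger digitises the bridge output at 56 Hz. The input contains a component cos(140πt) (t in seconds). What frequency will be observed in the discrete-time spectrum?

ω = 140π rad/s → f = ω/(2π) = 70 Hz.
70 Hz mod fs = 14 Hz.
14 Hz ≤ fs/2 = 28 Hz, appears at 14 Hz.

14 Hz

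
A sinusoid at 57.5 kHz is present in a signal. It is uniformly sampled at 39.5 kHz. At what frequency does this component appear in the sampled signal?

57.5 kHz mod fs = 18 kHz.
18 kHz ≤ fs/2 = 19.75 kHz, appears at 18 kHz.

18 kHz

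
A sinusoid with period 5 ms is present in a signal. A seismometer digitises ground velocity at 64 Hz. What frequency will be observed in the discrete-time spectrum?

T = 5 ms → f = 1/T = 200 Hz.
200 Hz mod fs = 8 Hz.
8 Hz ≤ fs/2 = 32 Hz, appears at 8 Hz.

8 Hz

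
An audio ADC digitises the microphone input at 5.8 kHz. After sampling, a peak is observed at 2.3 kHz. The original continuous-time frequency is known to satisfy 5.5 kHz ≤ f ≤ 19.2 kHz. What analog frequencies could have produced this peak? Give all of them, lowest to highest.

Frequencies that alias to 2.3 kHz are k·fs ± 2.3 kHz for integer k ≥ 0.
k=0: 2.3 kHz.
k=1: 3.5 kHz, 8.1 kHz.
k=2: 9.3 kHz, 13.9 kHz.
k=3: 15.1 kHz, 19.7 kHz.
k=4: 20.9 kHz, 25.5 kHz.
Within [5.5 kHz, 19.2 kHz]: 8.1 kHz, 9.3 kHz, 13.9 kHz, 15.1 kHz.

8.1 kHz, 9.3 kHz, 13.9 kHz, 15.1 kHz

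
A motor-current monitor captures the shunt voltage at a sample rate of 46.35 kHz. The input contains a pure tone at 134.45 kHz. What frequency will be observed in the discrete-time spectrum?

134.45 kHz mod fs = 41.75 kHz.
41.75 kHz > fs/2 = 23.175 kHz, folds to fs − 41.75 kHz = 4.6 kHz.

4.6 kHz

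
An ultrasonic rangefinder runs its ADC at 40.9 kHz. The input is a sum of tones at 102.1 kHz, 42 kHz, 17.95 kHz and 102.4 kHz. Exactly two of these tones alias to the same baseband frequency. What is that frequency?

fs/2 = 20.45 kHz.
102.1 kHz mod fs = 20.3 kHz.
20.3 kHz ≤ fs/2 = 20.45 kHz, appears at 20.3 kHz.
42 kHz mod fs = 1.1 kHz.
1.1 kHz ≤ fs/2 = 20.45 kHz, appears at 1.1 kHz.
17.95 kHz ≤ fs/2 = 20.45 kHz, passes unchanged.
102.4 kHz mod fs = 20.6 kHz.
20.6 kHz > fs/2 = 20.45 kHz, folds to fs − 20.6 kHz = 20.3 kHz.
102.1 kHz and 102.4 kHz both map to 20.3 kHz.

20.3 kHz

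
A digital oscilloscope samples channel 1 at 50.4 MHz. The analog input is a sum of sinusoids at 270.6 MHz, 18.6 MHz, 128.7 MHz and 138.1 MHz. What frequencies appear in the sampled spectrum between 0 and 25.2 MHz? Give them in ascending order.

13.1 MHz, 18.6 MHz, 22.5 MHz

fs/2 = 25.2 MHz.
270.6 MHz mod fs = 18.6 MHz.
18.6 MHz ≤ fs/2 = 25.2 MHz, appears at 18.6 MHz.
18.6 MHz ≤ fs/2 = 25.2 MHz, passes unchanged.
128.7 MHz mod fs = 27.9 MHz.
27.9 MHz > fs/2 = 25.2 MHz, folds to fs − 27.9 MHz = 22.5 MHz.
138.1 MHz mod fs = 37.3 MHz.
37.3 MHz > fs/2 = 25.2 MHz, folds to fs − 37.3 MHz = 13.1 MHz.
Distinct values: {13.1 MHz, 18.6 MHz, 22.5 MHz}.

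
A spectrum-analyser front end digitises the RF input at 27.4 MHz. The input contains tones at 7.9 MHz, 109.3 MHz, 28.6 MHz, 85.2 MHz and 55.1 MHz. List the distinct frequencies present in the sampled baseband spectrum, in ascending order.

0.3 MHz, 1.2 MHz, 3 MHz, 7.9 MHz

fs/2 = 13.7 MHz.
7.9 MHz ≤ fs/2 = 13.7 MHz, passes unchanged.
109.3 MHz mod fs = 27.1 MHz.
27.1 MHz > fs/2 = 13.7 MHz, folds to fs − 27.1 MHz = 0.3 MHz.
28.6 MHz mod fs = 1.2 MHz.
1.2 MHz ≤ fs/2 = 13.7 MHz, appears at 1.2 MHz.
85.2 MHz mod fs = 3 MHz.
3 MHz ≤ fs/2 = 13.7 MHz, appears at 3 MHz.
55.1 MHz mod fs = 0.3 MHz.
0.3 MHz ≤ fs/2 = 13.7 MHz, appears at 0.3 MHz.
Distinct values: {0.3 MHz, 1.2 MHz, 3 MHz, 7.9 MHz}.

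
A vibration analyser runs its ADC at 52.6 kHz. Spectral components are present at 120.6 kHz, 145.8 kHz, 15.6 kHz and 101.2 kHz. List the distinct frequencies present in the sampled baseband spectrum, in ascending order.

fs/2 = 26.3 kHz.
120.6 kHz mod fs = 15.4 kHz.
15.4 kHz ≤ fs/2 = 26.3 kHz, appears at 15.4 kHz.
145.8 kHz mod fs = 40.6 kHz.
40.6 kHz > fs/2 = 26.3 kHz, folds to fs − 40.6 kHz = 12 kHz.
15.6 kHz ≤ fs/2 = 26.3 kHz, passes unchanged.
101.2 kHz mod fs = 48.6 kHz.
48.6 kHz > fs/2 = 26.3 kHz, folds to fs − 48.6 kHz = 4 kHz.
Distinct values: {4 kHz, 12 kHz, 15.4 kHz, 15.6 kHz}.

4 kHz, 12 kHz, 15.4 kHz, 15.6 kHz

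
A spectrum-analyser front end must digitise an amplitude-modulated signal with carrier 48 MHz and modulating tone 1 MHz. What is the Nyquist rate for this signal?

98 MHz

AM sidebands sit at fc ± fm = 47 MHz and 49 MHz.
Highest-frequency component: 49 MHz.
Nyquist rate = 2 × 49 MHz = 98 MHz.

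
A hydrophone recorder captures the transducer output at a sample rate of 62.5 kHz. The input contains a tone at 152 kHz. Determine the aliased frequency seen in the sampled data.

152 kHz mod fs = 27 kHz.
27 kHz ≤ fs/2 = 31.25 kHz, appears at 27 kHz.

27 kHz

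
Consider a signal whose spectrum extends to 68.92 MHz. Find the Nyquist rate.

Nyquist rate = 2 × 68.92 MHz = 137.84 MHz.

137.84 MHz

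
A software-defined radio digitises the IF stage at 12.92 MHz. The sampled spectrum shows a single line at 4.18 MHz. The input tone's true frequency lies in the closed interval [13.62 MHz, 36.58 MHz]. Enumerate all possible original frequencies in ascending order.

Frequencies that alias to 4.18 MHz are k·fs ± 4.18 MHz for integer k ≥ 0.
k=0: 4.18 MHz.
k=1: 8.74 MHz, 17.1 MHz.
k=2: 21.66 MHz, 30.02 MHz.
k=3: 34.58 MHz, 42.94 MHz.
k=4: 47.5 MHz, 55.86 MHz.
Within [13.62 MHz, 36.58 MHz]: 17.1 MHz, 21.66 MHz, 30.02 MHz, 34.58 MHz.

17.1 MHz, 21.66 MHz, 30.02 MHz, 34.58 MHz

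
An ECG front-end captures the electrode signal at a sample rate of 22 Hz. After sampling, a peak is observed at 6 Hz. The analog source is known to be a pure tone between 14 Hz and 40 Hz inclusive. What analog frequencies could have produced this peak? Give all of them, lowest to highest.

Frequencies that alias to 6 Hz are k·fs ± 6 Hz for integer k ≥ 0.
k=0: 6 Hz.
k=1: 16 Hz, 28 Hz.
k=2: 38 Hz, 50 Hz.
k=3: 60 Hz, 72 Hz.
Within [14 Hz, 40 Hz]: 16 Hz, 28 Hz, 38 Hz.

16 Hz, 28 Hz, 38 Hz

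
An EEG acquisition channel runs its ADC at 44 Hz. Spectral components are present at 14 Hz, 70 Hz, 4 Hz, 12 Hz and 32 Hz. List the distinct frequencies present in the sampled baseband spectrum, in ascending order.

4 Hz, 12 Hz, 14 Hz, 18 Hz

fs/2 = 22 Hz.
14 Hz ≤ fs/2 = 22 Hz, passes unchanged.
70 Hz mod fs = 26 Hz.
26 Hz > fs/2 = 22 Hz, folds to fs − 26 Hz = 18 Hz.
4 Hz ≤ fs/2 = 22 Hz, passes unchanged.
12 Hz ≤ fs/2 = 22 Hz, passes unchanged.
32 Hz > fs/2 = 22 Hz, folds to fs − 32 Hz = 12 Hz.
Distinct values: {4 Hz, 12 Hz, 14 Hz, 18 Hz}.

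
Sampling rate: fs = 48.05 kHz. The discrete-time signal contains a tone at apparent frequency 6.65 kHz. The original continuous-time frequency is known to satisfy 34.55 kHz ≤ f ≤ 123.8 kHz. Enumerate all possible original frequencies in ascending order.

41.4 kHz, 54.7 kHz, 89.45 kHz, 102.75 kHz

Frequencies that alias to 6.65 kHz are k·fs ± 6.65 kHz for integer k ≥ 0.
k=0: 6.65 kHz.
k=1: 41.4 kHz, 54.7 kHz.
k=2: 89.45 kHz, 102.75 kHz.
k=3: 137.5 kHz, 150.8 kHz.
Within [34.55 kHz, 123.8 kHz]: 41.4 kHz, 54.7 kHz, 89.45 kHz, 102.75 kHz.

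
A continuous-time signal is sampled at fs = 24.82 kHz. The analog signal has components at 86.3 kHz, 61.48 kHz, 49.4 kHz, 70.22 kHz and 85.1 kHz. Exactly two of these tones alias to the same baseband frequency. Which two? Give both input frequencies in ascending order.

fs/2 = 12.41 kHz.
86.3 kHz mod fs = 11.84 kHz.
11.84 kHz ≤ fs/2 = 12.41 kHz, appears at 11.84 kHz.
61.48 kHz mod fs = 11.84 kHz.
11.84 kHz ≤ fs/2 = 12.41 kHz, appears at 11.84 kHz.
49.4 kHz mod fs = 24.58 kHz.
24.58 kHz > fs/2 = 12.41 kHz, folds to fs − 24.58 kHz = 0.24 kHz.
70.22 kHz mod fs = 20.58 kHz.
20.58 kHz > fs/2 = 12.41 kHz, folds to fs − 20.58 kHz = 4.24 kHz.
85.1 kHz mod fs = 10.64 kHz.
10.64 kHz ≤ fs/2 = 12.41 kHz, appears at 10.64 kHz.
61.48 kHz and 86.3 kHz both map to 11.84 kHz.

61.48 kHz, 86.3 kHz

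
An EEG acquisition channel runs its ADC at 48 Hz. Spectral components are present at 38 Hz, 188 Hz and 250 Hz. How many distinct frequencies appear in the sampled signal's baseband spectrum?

2

fs/2 = 24 Hz.
38 Hz > fs/2 = 24 Hz, folds to fs − 38 Hz = 10 Hz.
188 Hz mod fs = 44 Hz.
44 Hz > fs/2 = 24 Hz, folds to fs − 44 Hz = 4 Hz.
250 Hz mod fs = 10 Hz.
10 Hz ≤ fs/2 = 24 Hz, appears at 10 Hz.
Distinct values: {4 Hz, 10 Hz} → 2.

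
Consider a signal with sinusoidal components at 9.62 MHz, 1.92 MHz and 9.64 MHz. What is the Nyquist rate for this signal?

Highest-frequency component: 9.64 MHz.
Nyquist rate = 2 × 9.64 MHz = 19.28 MHz.

19.28 MHz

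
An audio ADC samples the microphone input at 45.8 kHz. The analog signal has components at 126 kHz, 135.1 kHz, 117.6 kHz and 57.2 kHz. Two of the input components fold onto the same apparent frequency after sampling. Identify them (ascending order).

57.2 kHz, 126 kHz

fs/2 = 22.9 kHz.
126 kHz mod fs = 34.4 kHz.
34.4 kHz > fs/2 = 22.9 kHz, folds to fs − 34.4 kHz = 11.4 kHz.
135.1 kHz mod fs = 43.5 kHz.
43.5 kHz > fs/2 = 22.9 kHz, folds to fs − 43.5 kHz = 2.3 kHz.
117.6 kHz mod fs = 26 kHz.
26 kHz > fs/2 = 22.9 kHz, folds to fs − 26 kHz = 19.8 kHz.
57.2 kHz mod fs = 11.4 kHz.
11.4 kHz ≤ fs/2 = 22.9 kHz, appears at 11.4 kHz.
57.2 kHz and 126 kHz both map to 11.4 kHz.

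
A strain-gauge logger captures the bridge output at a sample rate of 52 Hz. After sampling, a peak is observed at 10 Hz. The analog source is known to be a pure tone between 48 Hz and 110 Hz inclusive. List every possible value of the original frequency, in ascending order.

62 Hz, 94 Hz

Frequencies that alias to 10 Hz are k·fs ± 10 Hz for integer k ≥ 0.
k=0: 10 Hz.
k=1: 42 Hz, 62 Hz.
k=2: 94 Hz, 114 Hz.
k=3: 146 Hz, 166 Hz.
Within [48 Hz, 110 Hz]: 62 Hz, 94 Hz.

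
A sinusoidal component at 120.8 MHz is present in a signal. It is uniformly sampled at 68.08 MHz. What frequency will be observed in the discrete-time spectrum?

120.8 MHz mod fs = 52.72 MHz.
52.72 MHz > fs/2 = 34.04 MHz, folds to fs − 52.72 MHz = 15.36 MHz.

15.36 MHz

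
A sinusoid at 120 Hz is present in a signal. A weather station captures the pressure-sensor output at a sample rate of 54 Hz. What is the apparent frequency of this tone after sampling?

12 Hz

120 Hz mod fs = 12 Hz.
12 Hz ≤ fs/2 = 27 Hz, appears at 12 Hz.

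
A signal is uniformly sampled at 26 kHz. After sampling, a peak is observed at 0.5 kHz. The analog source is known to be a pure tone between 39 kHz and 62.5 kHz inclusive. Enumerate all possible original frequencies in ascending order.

Frequencies that alias to 0.5 kHz are k·fs ± 0.5 kHz for integer k ≥ 0.
k=0: 0.5 kHz.
k=1: 25.5 kHz, 26.5 kHz.
k=2: 51.5 kHz, 52.5 kHz.
k=3: 77.5 kHz, 78.5 kHz.
Within [39 kHz, 62.5 kHz]: 51.5 kHz, 52.5 kHz.

51.5 kHz, 52.5 kHz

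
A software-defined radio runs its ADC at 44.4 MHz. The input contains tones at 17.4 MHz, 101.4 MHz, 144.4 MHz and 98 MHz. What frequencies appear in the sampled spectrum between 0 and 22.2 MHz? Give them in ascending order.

9.2 MHz, 11.2 MHz, 12.6 MHz, 17.4 MHz

fs/2 = 22.2 MHz.
17.4 MHz ≤ fs/2 = 22.2 MHz, passes unchanged.
101.4 MHz mod fs = 12.6 MHz.
12.6 MHz ≤ fs/2 = 22.2 MHz, appears at 12.6 MHz.
144.4 MHz mod fs = 11.2 MHz.
11.2 MHz ≤ fs/2 = 22.2 MHz, appears at 11.2 MHz.
98 MHz mod fs = 9.2 MHz.
9.2 MHz ≤ fs/2 = 22.2 MHz, appears at 9.2 MHz.
Distinct values: {9.2 MHz, 11.2 MHz, 12.6 MHz, 17.4 MHz}.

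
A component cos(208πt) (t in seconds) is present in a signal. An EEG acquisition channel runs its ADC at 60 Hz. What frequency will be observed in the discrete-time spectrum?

ω = 208π rad/s → f = ω/(2π) = 104 Hz.
104 Hz mod fs = 44 Hz.
44 Hz > fs/2 = 30 Hz, folds to fs − 44 Hz = 16 Hz.

16 Hz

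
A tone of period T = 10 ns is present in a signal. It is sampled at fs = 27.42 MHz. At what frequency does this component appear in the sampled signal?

9.68 MHz

T = 10 ns → f = 1/T = 100 MHz.
100 MHz mod fs = 17.74 MHz.
17.74 MHz > fs/2 = 13.71 MHz, folds to fs − 17.74 MHz = 9.68 MHz.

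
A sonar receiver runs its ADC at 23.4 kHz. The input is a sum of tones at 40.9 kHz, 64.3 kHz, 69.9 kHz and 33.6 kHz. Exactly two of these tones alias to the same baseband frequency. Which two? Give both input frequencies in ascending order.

40.9 kHz, 64.3 kHz

fs/2 = 11.7 kHz.
40.9 kHz mod fs = 17.5 kHz.
17.5 kHz > fs/2 = 11.7 kHz, folds to fs − 17.5 kHz = 5.9 kHz.
64.3 kHz mod fs = 17.5 kHz.
17.5 kHz > fs/2 = 11.7 kHz, folds to fs − 17.5 kHz = 5.9 kHz.
69.9 kHz mod fs = 23.1 kHz.
23.1 kHz > fs/2 = 11.7 kHz, folds to fs − 23.1 kHz = 0.3 kHz.
33.6 kHz mod fs = 10.2 kHz.
10.2 kHz ≤ fs/2 = 11.7 kHz, appears at 10.2 kHz.
40.9 kHz and 64.3 kHz both map to 5.9 kHz.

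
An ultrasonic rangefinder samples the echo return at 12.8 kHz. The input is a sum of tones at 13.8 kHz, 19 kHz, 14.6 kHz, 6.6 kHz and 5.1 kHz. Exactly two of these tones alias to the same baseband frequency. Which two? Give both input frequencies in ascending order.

fs/2 = 6.4 kHz.
13.8 kHz mod fs = 1 kHz.
1 kHz ≤ fs/2 = 6.4 kHz, appears at 1 kHz.
19 kHz mod fs = 6.2 kHz.
6.2 kHz ≤ fs/2 = 6.4 kHz, appears at 6.2 kHz.
14.6 kHz mod fs = 1.8 kHz.
1.8 kHz ≤ fs/2 = 6.4 kHz, appears at 1.8 kHz.
6.6 kHz > fs/2 = 6.4 kHz, folds to fs − 6.6 kHz = 6.2 kHz.
5.1 kHz ≤ fs/2 = 6.4 kHz, passes unchanged.
6.6 kHz and 19 kHz both map to 6.2 kHz.

6.6 kHz, 19 kHz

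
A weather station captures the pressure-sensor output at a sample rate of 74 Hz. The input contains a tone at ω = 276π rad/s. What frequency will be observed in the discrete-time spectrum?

10 Hz

ω = 276π rad/s → f = ω/(2π) = 138 Hz.
138 Hz mod fs = 64 Hz.
64 Hz > fs/2 = 37 Hz, folds to fs − 64 Hz = 10 Hz.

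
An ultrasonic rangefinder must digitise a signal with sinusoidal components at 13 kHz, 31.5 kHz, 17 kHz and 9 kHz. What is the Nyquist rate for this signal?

Highest-frequency component: 31.5 kHz.
Nyquist rate = 2 × 31.5 kHz = 63 kHz.

63 kHz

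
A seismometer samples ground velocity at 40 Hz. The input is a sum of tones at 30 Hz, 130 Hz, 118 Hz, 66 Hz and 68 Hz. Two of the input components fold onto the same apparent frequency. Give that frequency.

fs/2 = 20 Hz.
30 Hz > fs/2 = 20 Hz, folds to fs − 30 Hz = 10 Hz.
130 Hz mod fs = 10 Hz.
10 Hz ≤ fs/2 = 20 Hz, appears at 10 Hz.
118 Hz mod fs = 38 Hz.
38 Hz > fs/2 = 20 Hz, folds to fs − 38 Hz = 2 Hz.
66 Hz mod fs = 26 Hz.
26 Hz > fs/2 = 20 Hz, folds to fs − 26 Hz = 14 Hz.
68 Hz mod fs = 28 Hz.
28 Hz > fs/2 = 20 Hz, folds to fs − 28 Hz = 12 Hz.
30 Hz and 130 Hz both map to 10 Hz.

10 Hz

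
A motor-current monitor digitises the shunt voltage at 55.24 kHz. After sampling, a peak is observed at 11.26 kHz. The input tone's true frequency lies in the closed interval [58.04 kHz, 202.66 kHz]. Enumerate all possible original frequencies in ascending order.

Frequencies that alias to 11.26 kHz are k·fs ± 11.26 kHz for integer k ≥ 0.
k=0: 11.26 kHz.
k=1: 43.98 kHz, 66.5 kHz.
k=2: 99.22 kHz, 121.74 kHz.
k=3: 154.46 kHz, 176.98 kHz.
k=4: 209.7 kHz, 232.22 kHz.
Within [58.04 kHz, 202.66 kHz]: 66.5 kHz, 99.22 kHz, 121.74 kHz, 154.46 kHz, 176.98 kHz.

66.5 kHz, 99.22 kHz, 121.74 kHz, 154.46 kHz, 176.98 kHz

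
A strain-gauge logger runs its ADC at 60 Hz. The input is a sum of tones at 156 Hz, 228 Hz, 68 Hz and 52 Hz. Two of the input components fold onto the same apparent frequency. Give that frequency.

8 Hz

fs/2 = 30 Hz.
156 Hz mod fs = 36 Hz.
36 Hz > fs/2 = 30 Hz, folds to fs − 36 Hz = 24 Hz.
228 Hz mod fs = 48 Hz.
48 Hz > fs/2 = 30 Hz, folds to fs − 48 Hz = 12 Hz.
68 Hz mod fs = 8 Hz.
8 Hz ≤ fs/2 = 30 Hz, appears at 8 Hz.
52 Hz > fs/2 = 30 Hz, folds to fs − 52 Hz = 8 Hz.
52 Hz and 68 Hz both map to 8 Hz.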